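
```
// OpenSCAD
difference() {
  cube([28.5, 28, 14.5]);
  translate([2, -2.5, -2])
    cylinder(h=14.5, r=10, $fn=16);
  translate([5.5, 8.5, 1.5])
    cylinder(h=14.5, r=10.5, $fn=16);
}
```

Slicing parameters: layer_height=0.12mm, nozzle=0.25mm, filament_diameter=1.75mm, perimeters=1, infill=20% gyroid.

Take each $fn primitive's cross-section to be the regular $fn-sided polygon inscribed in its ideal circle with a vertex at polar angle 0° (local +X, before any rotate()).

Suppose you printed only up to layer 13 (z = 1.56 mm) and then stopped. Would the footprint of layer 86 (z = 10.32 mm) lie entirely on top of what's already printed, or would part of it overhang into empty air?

Compare the two slices. At z = 1.56: the cube is present — its section is the full 28.5×28 rectangle (area 798.00 mm²); the r=10 cylinder at (2, -2.5) gives a regular 16-gon of circumradius 10 (constant along its height) (area = (16/2)·10.000²·sin(360°/16) = 306.15 mm²); the r=10.5 cylinder at (5.5, 8.5) contributes a regular 16-gon of circumradius 10.5 (area = (16/2)·10.500²·sin(360°/16) = 337.53 mm²); Taking the first minus the rest: starting from the 28.5×28 cube (798.00 mm²), the r=10 cylinder at (2, -2.5) partially overlaps it — only the 66.76 mm² overlap (of its 306.15 mm²) is removed, clipping the outline; the r=10.5 cylinder at (5.5, 8.5) partially overlaps it — only the 195.48 mm² overlap (of its 337.53 mm²) is removed, clipping the outline — area = 535.76 mm². At z = 10.32: the cube is present — its section is the full 28.5×28 rectangle (area 798.00 mm²); the r=10 cylinder at (2, -2.5) gives a regular 16-gon of circumradius 10 (constant along its height) (area = (16/2)·10.000²·sin(360°/16) = 306.15 mm²); the r=10.5 cylinder at (5.5, 8.5) gives a regular 16-gon of circumradius 10.5 (constant along its height) (area = (16/2)·10.500²·sin(360°/16) = 337.53 mm²); Subtracting the remaining from the first: starting from the 28.5×28 cube (798.00 mm²), the r=10 cylinder at (2, -2.5) partially overlaps it — only the 66.76 mm² overlap (of its 306.15 mm²) is removed, clipping the outline; the r=10.5 cylinder at (5.5, 8.5) partially overlaps it — only the 195.48 mm² overlap (of its 337.53 mm²) is removed, clipping the outline — area = 535.76 mm². Checking containment: the cross-section at z = 10.32 is a subset of the cross-section at z = 1.56.

entirely on top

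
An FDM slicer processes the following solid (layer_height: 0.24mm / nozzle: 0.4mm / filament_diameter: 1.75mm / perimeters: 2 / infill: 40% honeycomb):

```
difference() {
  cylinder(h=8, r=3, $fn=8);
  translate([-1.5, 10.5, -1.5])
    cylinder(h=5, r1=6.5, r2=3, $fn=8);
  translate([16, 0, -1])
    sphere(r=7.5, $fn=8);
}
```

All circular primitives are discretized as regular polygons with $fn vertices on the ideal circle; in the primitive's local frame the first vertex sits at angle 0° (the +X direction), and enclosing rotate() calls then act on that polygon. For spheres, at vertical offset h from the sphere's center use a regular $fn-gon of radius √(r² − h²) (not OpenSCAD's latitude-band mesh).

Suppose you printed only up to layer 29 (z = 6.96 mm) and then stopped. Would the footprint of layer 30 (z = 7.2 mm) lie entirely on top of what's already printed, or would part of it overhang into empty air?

entirely on top

Compare the two slices. At z = 6.96: the r=3 cylinder contributes a regular 8-gon of circumradius 3 (area = (8/2)·3.000²·sin(360°/8) = 25.46 mm²); the cone at (-1.5, 10.5) does not reach this height (z outside [-1.5, 3.5]); the sphere at (16, 0) is not intersected at this z (|z−center|=7.960 > r=7.5); Subtracting the remaining from the first: none of the subtracted shapes is present at this height, so the r=3 cylinder is unchanged — area = 25.46 mm². At z = 7.2: the r=3 cylinder contributes a regular 8-gon of circumradius 3 (area = (8/2)·3.000²·sin(360°/8) = 25.46 mm²); the cone at (-1.5, 10.5) is absent (z outside [-1.5, 3.5]); the sphere at (16, 0) does not reach this height (|z−center|=8.200 > r=7.5); Taking the first minus the rest: none of the subtracted shapes is present at this height, so the r=3 cylinder is unchanged — area = 25.46 mm². Checking containment: the cross-section at z = 7.2 is a subset of the cross-section at z = 6.96.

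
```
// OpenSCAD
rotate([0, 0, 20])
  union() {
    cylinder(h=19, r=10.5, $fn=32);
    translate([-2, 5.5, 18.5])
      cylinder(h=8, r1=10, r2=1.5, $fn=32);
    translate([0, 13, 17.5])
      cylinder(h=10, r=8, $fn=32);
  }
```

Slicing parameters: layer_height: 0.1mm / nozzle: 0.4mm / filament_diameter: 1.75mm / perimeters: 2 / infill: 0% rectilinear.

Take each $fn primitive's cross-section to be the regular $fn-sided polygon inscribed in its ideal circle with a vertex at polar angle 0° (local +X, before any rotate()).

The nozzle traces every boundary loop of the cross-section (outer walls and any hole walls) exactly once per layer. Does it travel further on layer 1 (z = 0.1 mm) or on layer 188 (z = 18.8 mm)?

Layer 1 (z = 0.1): the cylinder: section is a regular 32-gon, circumradius r=10.5 (perimeter = 2·32·10.500·sin(180°/32) = 65.87 mm); the cone at (-2, 5.5) is not intersected at this z (z outside [18.5, 26.5]); the cylinder at (0, 13) is absent (z outside [17.5, 27.5]); Taking the union: only the r=10.5 cylinder is present, so the union is just that shape — boundary = 65.87 mm; (whole slice rotated 20° about Z — lengths, areas and connectivity unchanged). So its perimeter = 65.87 mm. Layer 188 (z = 18.8): the cylinder: section is a regular 32-gon, circumradius r=10.5 (perimeter = 2·32·10.500·sin(180°/32) = 65.87 mm); the cone at (-2, 5.5) contributes a regular 32-gon of circumradius 9.681 (interpolated between r1=10 and r2=1.5 at t=0.038) (perimeter = 2·32·9.681·sin(180°/32) = 60.73 mm); the r=8 cylinder at (0, 13) contributes a regular 32-gon of circumradius 8 (perimeter = 2·32·8.000·sin(180°/32) = 50.18 mm); Taking the union: the regions partially overlap (shared area 311.53 mm²), so the edge portions inside another operand are dropped and the merged outline is re-measured after clipping — boundary = 86.44 mm; (whole slice rotated 20° about Z — lengths, areas and connectivity unchanged). So its perimeter = 86.44 mm. Layer 188 is larger (86.44 vs 65.87 mm).

layer 188 (z = 18.8 mm)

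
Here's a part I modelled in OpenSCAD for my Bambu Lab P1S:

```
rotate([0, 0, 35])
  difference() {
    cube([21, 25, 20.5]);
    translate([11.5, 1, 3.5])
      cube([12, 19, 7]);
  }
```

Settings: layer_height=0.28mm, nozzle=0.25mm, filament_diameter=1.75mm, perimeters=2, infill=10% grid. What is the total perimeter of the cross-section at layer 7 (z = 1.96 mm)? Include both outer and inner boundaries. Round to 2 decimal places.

92.00 mm

At z = 1.96 mm: the 21×25 cube contributes its full rectangle (perimeter 92.00 mm); the cube at (11.5, 1) does not reach this height (z outside [3.5, 10.5]); Taking the first minus the rest: none of the subtracted shapes is present at this height, so the 21×25 cube is unchanged — boundary = 92.00 mm; (rotated 35° about Z; rotation is an isometry so areas/perimeters/island counts are preserved). Overall, the cross-section is a single solid region. Total boundary length (outer) = 92.00 mm.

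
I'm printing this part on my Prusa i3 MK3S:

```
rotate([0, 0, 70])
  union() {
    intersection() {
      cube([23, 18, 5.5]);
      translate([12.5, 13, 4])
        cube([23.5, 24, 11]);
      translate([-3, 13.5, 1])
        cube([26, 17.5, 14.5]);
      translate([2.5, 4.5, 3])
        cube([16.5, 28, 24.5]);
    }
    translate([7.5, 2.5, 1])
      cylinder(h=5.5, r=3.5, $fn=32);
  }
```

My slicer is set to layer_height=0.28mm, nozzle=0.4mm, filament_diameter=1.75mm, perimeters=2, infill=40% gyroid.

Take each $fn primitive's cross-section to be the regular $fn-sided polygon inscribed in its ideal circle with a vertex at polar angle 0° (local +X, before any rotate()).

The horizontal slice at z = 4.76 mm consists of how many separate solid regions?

2

At z = 4.76 mm: the 23×18 cube contributes its full rectangle; the 23.5×24 cube at (12.5, 13) contributes its full rectangle; the cube at (-3, 13.5) (footprint 26×17.5) is included at this height; the cube at (2.5, 4.5) is present — its section is the full 16.5×28 rectangle; Taking the intersection: the 23.5×24 cube at (12.5, 13) partially overlaps the 23×18 cube; clipping to the common part keeps 52.50 mm²; the 26×17.5 cube at (-3, 13.5) partially overlaps the running intersection; clipping to the common part keeps 47.25 mm²; the 16.5×28 cube at (2.5, 4.5) partially overlaps the running intersection; clipping to the common part keeps 29.25 mm² — 1 connected region; the cylinder at (7.5, 2.5): section is a regular 32-gon, circumradius r=3.5; Combining (union): the 2 present regions are separate (no shared area or edge), so areas and boundary lengths simply add and each stays a separate island — 2 connected regions; (whole slice rotated 70° about Z — lengths, areas and connectivity unchanged). The result has 2 disconnected regions.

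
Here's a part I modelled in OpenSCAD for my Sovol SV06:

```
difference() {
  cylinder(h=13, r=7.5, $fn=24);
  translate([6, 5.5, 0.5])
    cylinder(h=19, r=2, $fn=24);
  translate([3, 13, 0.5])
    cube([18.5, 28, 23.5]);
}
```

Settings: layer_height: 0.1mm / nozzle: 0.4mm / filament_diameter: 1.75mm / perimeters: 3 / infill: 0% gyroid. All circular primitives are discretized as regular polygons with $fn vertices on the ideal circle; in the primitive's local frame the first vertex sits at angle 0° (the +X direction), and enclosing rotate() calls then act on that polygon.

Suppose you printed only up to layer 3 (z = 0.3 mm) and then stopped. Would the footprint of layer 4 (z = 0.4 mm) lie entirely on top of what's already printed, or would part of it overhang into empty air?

entirely on top

Compare the two slices. At z = 0.3: the r=7.5 cylinder contributes a regular 24-gon of circumradius 7.5 (area = (24/2)·7.500²·sin(360°/24) = 174.70 mm²); the cylinder at (6, 5.5) does not reach this height (z outside [0.5, 19.5]); the cube at (3, 13) is absent (z outside [0.5, 24]); Subtracting the remaining from the first: none of the subtracted shapes is present at this height, so the r=7.5 cylinder is unchanged — area = 174.70 mm². At z = 0.4: the r=7.5 cylinder contributes a regular 24-gon of circumradius 7.5 (area = (24/2)·7.500²·sin(360°/24) = 174.70 mm²); the cylinder at (6, 5.5) does not reach this height (z outside [0.5, 19.5]); the cube at (3, 13) is absent (z outside [0.5, 24]); Subtracting the remaining from the first: none of the subtracted shapes is present at this height, so the r=7.5 cylinder is unchanged — area = 174.70 mm². Checking containment: the cross-section at z = 0.4 is a subset of the cross-section at z = 0.3.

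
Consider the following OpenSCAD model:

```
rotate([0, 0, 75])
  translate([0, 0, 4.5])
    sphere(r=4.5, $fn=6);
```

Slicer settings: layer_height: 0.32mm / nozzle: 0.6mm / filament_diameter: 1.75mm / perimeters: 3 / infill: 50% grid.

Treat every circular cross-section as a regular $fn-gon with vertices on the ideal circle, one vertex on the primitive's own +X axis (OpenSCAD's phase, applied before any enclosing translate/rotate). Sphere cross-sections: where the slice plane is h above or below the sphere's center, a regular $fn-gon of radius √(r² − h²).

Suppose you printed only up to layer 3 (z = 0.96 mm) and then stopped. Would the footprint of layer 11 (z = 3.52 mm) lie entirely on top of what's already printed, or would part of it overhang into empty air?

Compare the two slices. At z = 0.96: the r=4.5 sphere contributes a regular 6-gon of circumradius √(4.5²−3.54²) = 2.778 (area = (6/2)·2.778²·sin(360°/6) = 20.05 mm²); (rotated 75° about Z; rotation is an isometry so areas/perimeters/island counts are preserved). At z = 3.52: the sphere: section is a regular 6-gon, circumradius = √(r²−h²) = √(4.5²−0.98²) = 4.392 (area = (6/2)·4.392²·sin(360°/6) = 50.12 mm²); (rotated 75° about Z; rotation is an isometry so areas/perimeters/island counts are preserved). Checking containment: at z = 3.52 the cross-section extends beyond the z = 0.96 cross-section by about 30.06 mm².

part overhangs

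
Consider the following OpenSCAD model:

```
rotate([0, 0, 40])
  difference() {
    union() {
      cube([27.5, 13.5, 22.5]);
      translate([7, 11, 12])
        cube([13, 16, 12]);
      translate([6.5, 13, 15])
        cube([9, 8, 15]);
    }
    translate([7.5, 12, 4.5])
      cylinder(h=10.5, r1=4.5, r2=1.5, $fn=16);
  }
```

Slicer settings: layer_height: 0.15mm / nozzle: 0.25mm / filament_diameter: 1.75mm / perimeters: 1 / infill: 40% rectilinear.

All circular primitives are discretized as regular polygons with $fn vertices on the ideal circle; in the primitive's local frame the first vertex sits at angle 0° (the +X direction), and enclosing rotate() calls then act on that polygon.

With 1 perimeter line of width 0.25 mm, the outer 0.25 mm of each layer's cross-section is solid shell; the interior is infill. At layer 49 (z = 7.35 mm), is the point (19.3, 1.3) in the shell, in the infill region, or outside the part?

At z = 7.35 mm: the 27.5×13.5 cube contributes its full rectangle; the cube at (7, 11) does not reach this height (z outside [12, 24]); the cube at (6.5, 13) is absent (z outside [15, 30]); Taking the union: only the 27.5×13.5 cube is present, so the union is just that shape — 1 connected region; the cone at (7.5, 12) contributes a regular 16-gon of circumradius 3.686 (interpolated between r1=4.5 and r2=1.5 at t=0.271); Taking the first minus the rest: starting from the result so far, the cone at (7.5, 12) partially overlaps it — only the 31.40 mm² overlap (of its 41.59 mm²) is removed, clipping the outline — 1 connected region; (rotated 40° about Z; rotation is an isometry so areas/perimeters/island counts are preserved). Overall, the cross-section is a single solid region. Undo the 40° rotation: the query point maps to (15.620, -11.410) in the un-rotated model frame. The nearest boundary edge runs (27.50, 0.00)→(0.00, 0.00); distance from the point to it = 11.41 mm. The point is not inside any of the regions above, so it lies outside the cross-section (11.41 mm from the nearest boundary).

outside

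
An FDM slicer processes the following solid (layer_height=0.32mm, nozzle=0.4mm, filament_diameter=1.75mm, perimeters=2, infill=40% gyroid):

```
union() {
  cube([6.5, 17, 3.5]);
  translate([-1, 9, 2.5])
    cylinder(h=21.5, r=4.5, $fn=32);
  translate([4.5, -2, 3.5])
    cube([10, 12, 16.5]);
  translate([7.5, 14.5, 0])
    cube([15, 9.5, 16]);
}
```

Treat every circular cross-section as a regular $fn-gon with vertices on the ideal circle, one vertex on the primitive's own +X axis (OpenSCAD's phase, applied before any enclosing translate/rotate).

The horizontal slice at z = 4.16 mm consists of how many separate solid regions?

At z = 4.16 mm: the cube does not reach this height (z outside [0, 3.5]); the r=4.5 cylinder at (-1, 9) gives a regular 32-gon of circumradius 4.5 (constant along its height); the 10×12 cube at (4.5, -2) contributes its full rectangle; the cube at (7.5, 14.5) (footprint 15×9.5) is included at this height; Combining (union): the 3 present regions are separate (no shared area or edge), so areas and boundary lengths simply add and each stays a separate island — 3 connected regions. The result has 3 disconnected regions.

3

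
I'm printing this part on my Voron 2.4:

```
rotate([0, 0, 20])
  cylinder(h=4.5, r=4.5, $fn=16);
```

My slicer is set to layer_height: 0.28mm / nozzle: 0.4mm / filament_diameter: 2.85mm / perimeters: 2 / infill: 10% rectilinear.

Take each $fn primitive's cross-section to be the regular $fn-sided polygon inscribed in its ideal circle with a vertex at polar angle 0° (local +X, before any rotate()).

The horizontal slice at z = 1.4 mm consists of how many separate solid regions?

1

At z = 1.4 mm: the r=4.5 cylinder gives a regular 16-gon of circumradius 4.5 (constant along its height); (rotated 20° about Z; rotation is an isometry so areas/perimeters/island counts are preserved). The result has 1 disconnected region.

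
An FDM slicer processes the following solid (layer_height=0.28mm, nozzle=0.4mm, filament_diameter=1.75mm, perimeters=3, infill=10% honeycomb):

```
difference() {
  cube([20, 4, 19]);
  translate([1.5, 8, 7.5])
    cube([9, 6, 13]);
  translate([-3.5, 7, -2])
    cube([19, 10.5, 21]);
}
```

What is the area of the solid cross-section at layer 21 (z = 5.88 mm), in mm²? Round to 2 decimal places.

At z = 5.88 mm: the cube (footprint 20×4) is included at this height (area 80.00 mm²); the cube at (1.5, 8) is absent (z outside [7.5, 20.5]); the cube at (-3.5, 7) is present — its section is the full 19×10.5 rectangle (area 199.50 mm²); Subtracting the remaining from the first: starting from the 20×4 cube (80.00 mm²), the 19×10.5 cube at (-3.5, 7) misses the remaining region (no effect) — area = 80.00 mm². Overall, the cross-section is a single solid region. Net area = 80.00 mm².

80.00 mm²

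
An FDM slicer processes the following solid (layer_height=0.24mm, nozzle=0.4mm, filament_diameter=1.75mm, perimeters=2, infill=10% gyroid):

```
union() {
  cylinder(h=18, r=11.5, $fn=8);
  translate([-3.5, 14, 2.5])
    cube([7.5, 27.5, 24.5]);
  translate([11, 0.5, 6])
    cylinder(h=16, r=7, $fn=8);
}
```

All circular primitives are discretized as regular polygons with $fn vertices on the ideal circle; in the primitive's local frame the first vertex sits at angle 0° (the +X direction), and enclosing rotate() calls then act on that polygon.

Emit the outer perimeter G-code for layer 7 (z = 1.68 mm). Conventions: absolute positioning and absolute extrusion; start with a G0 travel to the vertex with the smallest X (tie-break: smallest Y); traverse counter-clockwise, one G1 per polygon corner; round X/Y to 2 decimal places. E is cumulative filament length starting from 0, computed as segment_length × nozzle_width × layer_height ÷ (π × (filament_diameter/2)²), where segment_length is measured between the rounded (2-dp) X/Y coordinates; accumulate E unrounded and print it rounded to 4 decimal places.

At z = 1.68 mm: the r=11.5 cylinder contributes a regular 8-gon of circumradius 11.5; the cube at (-3.5, 14) is absent (z outside [2.5, 27]); the cylinder at (11, 0.5) does not reach this height (z outside [6, 22]); Taking the union: only the r=11.5 cylinder is present, so the union is just that shape — 1 connected region. The outline is a single polygon with 8 vertices. Extrusion per mm of travel: 0.4 × 0.24 / (π × 0.875²) = 0.039912. Accumulating E over each segment gives final E = 2.8101.

G0 X-11.50 Y0.00 Z1.68
G1 X-8.13 Y-8.13 E0.3513
G1 X0.00 Y-11.50 E0.7025
G1 X8.13 Y-8.13 E1.0538
G1 X11.50 Y0.00 E1.4050
G1 X8.13 Y8.13 E1.7563
G1 X0.00 Y11.50 E2.1075
G1 X-8.13 Y8.13 E2.4588
G1 X-11.50 Y0.00 E2.8101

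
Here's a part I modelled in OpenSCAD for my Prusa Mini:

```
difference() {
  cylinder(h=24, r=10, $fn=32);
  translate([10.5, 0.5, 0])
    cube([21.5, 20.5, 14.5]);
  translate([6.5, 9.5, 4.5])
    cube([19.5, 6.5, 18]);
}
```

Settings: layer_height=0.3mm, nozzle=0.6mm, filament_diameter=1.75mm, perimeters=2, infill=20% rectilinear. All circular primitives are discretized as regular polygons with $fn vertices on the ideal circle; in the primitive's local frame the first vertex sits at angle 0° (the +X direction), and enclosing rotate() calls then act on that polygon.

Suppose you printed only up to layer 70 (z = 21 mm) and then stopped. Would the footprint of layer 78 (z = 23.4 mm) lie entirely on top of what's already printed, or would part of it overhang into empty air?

Compare the two slices. At z = 21: the cylinder: section is a regular 32-gon, circumradius r=10 (area = (32/2)·10.000²·sin(360°/32) = 312.14 mm²); the cube at (10.5, 0.5) is absent (z outside [0, 14.5]); the cube at (6.5, 9.5) is present — its section is the full 19.5×6.5 rectangle (area 126.75 mm²); Subtracting the remaining from the first: starting from the r=10 cylinder (312.14 mm²), the 19.5×6.5 cube at (6.5, 9.5) misses the remaining region (no effect) — area = 312.14 mm². At z = 23.4: the cylinder: section is a regular 32-gon, circumradius r=10 (area = (32/2)·10.000²·sin(360°/32) = 312.14 mm²); the cube at (10.5, 0.5) is absent (z outside [0, 14.5]); the cube at (6.5, 9.5) does not reach this height (z outside [4.5, 22.5]); Taking the first minus the rest: none of the subtracted shapes is present at this height, so the r=10 cylinder is unchanged — area = 312.14 mm². Checking containment: the cross-section at z = 23.4 is a subset of the cross-section at z = 21.

entirely on top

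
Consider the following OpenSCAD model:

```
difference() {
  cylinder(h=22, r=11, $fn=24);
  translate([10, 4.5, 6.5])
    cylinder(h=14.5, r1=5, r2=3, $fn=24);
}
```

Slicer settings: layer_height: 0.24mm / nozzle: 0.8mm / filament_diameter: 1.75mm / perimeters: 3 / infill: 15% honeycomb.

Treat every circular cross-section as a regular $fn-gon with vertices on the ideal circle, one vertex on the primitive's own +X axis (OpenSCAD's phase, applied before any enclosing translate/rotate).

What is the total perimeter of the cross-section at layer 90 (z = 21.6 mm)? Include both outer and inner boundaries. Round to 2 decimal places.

68.92 mm

At z = 21.6 mm: the r=11 cylinder gives a regular 24-gon of circumradius 11 (constant along its height) (perimeter = 2·24·11.000·sin(180°/24) = 68.92 mm); the cone at (10, 4.5) is absent (z outside [6.5, 21]); Taking the first minus the rest: none of the subtracted shapes is present at this height, so the r=11 cylinder is unchanged — boundary = 68.92 mm. Overall, the cross-section is a single solid region. Total boundary length (outer) = 68.92 mm.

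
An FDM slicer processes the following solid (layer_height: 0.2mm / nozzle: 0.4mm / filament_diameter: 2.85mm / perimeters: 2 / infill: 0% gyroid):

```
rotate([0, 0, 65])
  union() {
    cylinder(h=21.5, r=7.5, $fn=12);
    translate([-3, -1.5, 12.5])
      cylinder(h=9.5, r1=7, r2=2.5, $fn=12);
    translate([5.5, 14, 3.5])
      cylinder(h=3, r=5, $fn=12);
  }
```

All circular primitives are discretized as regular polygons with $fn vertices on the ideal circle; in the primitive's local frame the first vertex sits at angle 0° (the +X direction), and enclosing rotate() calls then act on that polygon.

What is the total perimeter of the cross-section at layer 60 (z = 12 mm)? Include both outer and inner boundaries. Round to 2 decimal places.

At z = 12 mm: the r=7.5 cylinder gives a regular 12-gon of circumradius 7.5 (constant along its height) (perimeter = 2·12·7.500·sin(180°/12) = 46.59 mm); the cone at (-3, -1.5) is not intersected at this z (z outside [12.5, 22]); the cylinder at (5.5, 14) does not reach this height (z outside [3.5, 6.5]); Taking the union: only the r=7.5 cylinder is present, so the union is just that shape — boundary = 46.59 mm; (rotated 65° about Z; rotation is an isometry so areas/perimeters/island counts are preserved). Overall, the cross-section is a single solid region. Total boundary length (outer) = 46.59 mm.

46.59 mm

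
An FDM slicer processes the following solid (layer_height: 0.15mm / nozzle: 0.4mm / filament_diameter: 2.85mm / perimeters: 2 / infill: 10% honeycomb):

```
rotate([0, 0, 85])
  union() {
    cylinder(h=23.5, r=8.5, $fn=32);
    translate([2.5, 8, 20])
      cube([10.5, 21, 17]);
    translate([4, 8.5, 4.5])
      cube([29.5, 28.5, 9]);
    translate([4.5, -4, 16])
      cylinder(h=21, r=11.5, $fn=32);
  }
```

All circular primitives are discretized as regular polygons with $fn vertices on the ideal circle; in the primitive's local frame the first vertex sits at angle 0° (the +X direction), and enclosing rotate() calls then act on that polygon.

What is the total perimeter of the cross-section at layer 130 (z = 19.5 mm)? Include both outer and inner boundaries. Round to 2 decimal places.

At z = 19.5 mm: the cylinder: section is a regular 32-gon, circumradius r=8.5 (perimeter = 2·32·8.500·sin(180°/32) = 53.32 mm); the cube at (2.5, 8) is absent (z outside [20, 37]); the cube at (4, 8.5) is not intersected at this z (z outside [4.5, 13.5]); the cylinder at (4.5, -4): section is a regular 32-gon, circumradius r=11.5 (perimeter = 2·32·11.500·sin(180°/32) = 72.14 mm); Combining (union): the regions partially overlap (shared area 185.21 mm²), so the edge portions inside another operand are dropped and the merged outline is re-measured after clipping — boundary = 76.45 mm; (whole slice rotated 85° about Z — lengths, areas and connectivity unchanged). Overall, the cross-section is a single solid region. Total boundary length (outer) = 76.45 mm.

76.45 mm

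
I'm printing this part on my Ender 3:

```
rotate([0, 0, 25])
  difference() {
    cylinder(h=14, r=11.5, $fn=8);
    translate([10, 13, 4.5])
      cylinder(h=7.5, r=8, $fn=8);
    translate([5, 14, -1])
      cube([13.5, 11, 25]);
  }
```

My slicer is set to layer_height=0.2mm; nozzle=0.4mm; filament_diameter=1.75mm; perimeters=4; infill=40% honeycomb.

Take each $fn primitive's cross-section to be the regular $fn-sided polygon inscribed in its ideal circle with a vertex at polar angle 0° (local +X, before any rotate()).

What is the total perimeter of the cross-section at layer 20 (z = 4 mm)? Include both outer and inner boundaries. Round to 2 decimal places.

70.41 mm

At z = 4 mm: the cylinder: section is a regular 8-gon, circumradius r=11.5 (perimeter = 2·8·11.500·sin(180°/8) = 70.41 mm); the cylinder at (10, 13) does not reach this height (z outside [4.5, 12]); the 13.5×11 cube at (5, 14) contributes its full rectangle (perimeter 49.00 mm); After the difference (first − rest): starting from the r=11.5 cylinder, the 13.5×11 cube at (5, 14) misses the remaining region (no effect) — boundary = 70.41 mm; (rotated 25° about Z; rotation is an isometry so areas/perimeters/island counts are preserved). Overall, the cross-section is a single solid region. Total boundary length (outer) = 70.41 mm.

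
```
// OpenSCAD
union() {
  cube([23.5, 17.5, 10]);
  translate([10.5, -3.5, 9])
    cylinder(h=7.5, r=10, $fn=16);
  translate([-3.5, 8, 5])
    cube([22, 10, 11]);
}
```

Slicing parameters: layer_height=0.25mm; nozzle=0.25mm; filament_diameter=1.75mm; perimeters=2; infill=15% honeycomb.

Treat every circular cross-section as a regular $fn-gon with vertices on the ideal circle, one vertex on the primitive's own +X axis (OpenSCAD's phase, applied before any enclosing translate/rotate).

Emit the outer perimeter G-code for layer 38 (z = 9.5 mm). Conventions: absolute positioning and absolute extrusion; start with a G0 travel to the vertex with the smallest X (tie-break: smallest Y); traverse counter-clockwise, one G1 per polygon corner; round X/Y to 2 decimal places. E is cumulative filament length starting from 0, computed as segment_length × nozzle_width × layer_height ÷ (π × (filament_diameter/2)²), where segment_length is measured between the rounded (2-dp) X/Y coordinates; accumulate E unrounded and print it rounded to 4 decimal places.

At z = 9.5 mm: the cube (footprint 23.5×17.5) is included at this height; the cylinder at (10.5, -3.5): section is a regular 16-gon, circumradius r=10; the cube at (-3.5, 8) is present — its section is the full 22×10 rectangle; Combining (union): the regions partially overlap (shared area 261.26 mm²), so overlapping operands fuse into one piece — 1 connected region. The outline is a single polygon with 19 vertices. Extrusion per mm of travel: 0.25 × 0.25 / (π × 0.875²) = 0.025984. Accumulating E over each segment gives final E = 2.8519.

G0 X-3.50 Y8.00 Z9.50
G1 X0.00 Y8.00 E0.0909
G1 X0.00 Y0.00 E0.2988
G1 X1.20 Y0.00 E0.3300
G1 X0.50 Y-3.50 E0.4227
G1 X1.26 Y-7.33 E0.5242
G1 X3.43 Y-10.57 E0.6255
G1 X6.67 Y-12.74 E0.7269
G1 X10.50 Y-13.50 E0.8283
G1 X14.33 Y-12.74 E0.9298
G1 X17.57 Y-10.57 E1.0311
G1 X19.74 Y-7.33 E1.1324
G1 X20.50 Y-3.50 E1.2339
G1 X19.80 Y0.00 E1.3267
G1 X23.50 Y0.00 E1.4228
G1 X23.50 Y17.50 E1.8775
G1 X18.50 Y17.50 E2.0074
G1 X18.50 Y18.00 E2.0204
G1 X-3.50 Y18.00 E2.5921
G1 X-3.50 Y8.00 E2.8519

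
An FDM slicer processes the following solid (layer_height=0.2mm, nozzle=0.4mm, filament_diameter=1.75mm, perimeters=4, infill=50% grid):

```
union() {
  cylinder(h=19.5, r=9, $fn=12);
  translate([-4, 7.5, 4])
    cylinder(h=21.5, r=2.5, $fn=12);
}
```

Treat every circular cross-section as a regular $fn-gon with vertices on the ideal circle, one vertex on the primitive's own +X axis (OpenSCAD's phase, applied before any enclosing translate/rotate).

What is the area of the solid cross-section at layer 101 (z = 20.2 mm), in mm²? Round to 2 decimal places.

18.75 mm²

At z = 20.2 mm: the cylinder is absent (z outside [0, 19.5]); the r=2.5 cylinder at (-4, 7.5) contributes a regular 12-gon of circumradius 2.5 (area = (12/2)·2.500²·sin(360°/12) = 18.75 mm²); Merging all regions: only the r=2.5 cylinder at (-4, 7.5) is present, so the union is just that shape — area = 18.75 mm². Overall, the cross-section is a single solid region. Net area = 18.75 mm².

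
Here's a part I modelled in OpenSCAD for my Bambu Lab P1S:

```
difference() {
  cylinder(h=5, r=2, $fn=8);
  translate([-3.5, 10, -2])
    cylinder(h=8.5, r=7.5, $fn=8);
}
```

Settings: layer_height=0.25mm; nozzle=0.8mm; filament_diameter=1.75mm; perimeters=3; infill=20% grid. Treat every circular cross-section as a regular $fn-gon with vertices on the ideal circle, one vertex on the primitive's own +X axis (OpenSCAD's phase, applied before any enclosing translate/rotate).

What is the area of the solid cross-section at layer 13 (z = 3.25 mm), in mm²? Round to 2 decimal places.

11.31 mm²

At z = 3.25 mm: the r=2 cylinder contributes a regular 8-gon of circumradius 2 (area = (8/2)·2.000²·sin(360°/8) = 11.31 mm²); the cylinder at (-3.5, 10): section is a regular 8-gon, circumradius r=7.5 (area = (8/2)·7.500²·sin(360°/8) = 159.10 mm²); Taking the first minus the rest: starting from the r=2 cylinder (11.31 mm²), the r=7.5 cylinder at (-3.5, 10) misses the remaining region (no effect) — area = 11.31 mm². Overall, the cross-section is a single solid region. Net area = 11.31 mm².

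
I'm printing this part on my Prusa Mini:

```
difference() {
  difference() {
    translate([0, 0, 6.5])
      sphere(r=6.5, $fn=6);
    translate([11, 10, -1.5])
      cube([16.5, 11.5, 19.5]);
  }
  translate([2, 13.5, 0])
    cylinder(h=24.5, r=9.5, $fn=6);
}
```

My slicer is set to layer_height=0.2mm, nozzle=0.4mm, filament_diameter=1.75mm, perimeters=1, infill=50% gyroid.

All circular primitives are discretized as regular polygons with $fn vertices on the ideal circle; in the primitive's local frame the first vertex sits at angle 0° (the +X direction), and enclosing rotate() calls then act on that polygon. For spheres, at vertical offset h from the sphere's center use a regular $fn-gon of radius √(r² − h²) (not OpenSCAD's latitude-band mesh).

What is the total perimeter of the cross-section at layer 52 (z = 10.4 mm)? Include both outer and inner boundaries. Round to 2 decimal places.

At z = 10.4 mm: the sphere: section is a regular 6-gon, circumradius = √(r²−h²) = √(6.5²−3.9²) = 5.200 (perimeter = 2·6·5.200·sin(180°/6) = 31.20 mm); the 16.5×11.5 cube at (11, 10) contributes its full rectangle (perimeter 56.00 mm); Subtracting the remaining from the first: starting from the r=6.5 sphere, the 16.5×11.5 cube at (11, 10) misses the remaining region (no effect) — boundary = 31.20 mm; the cylinder at (2, 13.5): section is a regular 6-gon, circumradius r=9.5 (perimeter = 2·6·9.500·sin(180°/6) = 57.00 mm); After the difference (first − rest): starting from that combined region, the r=9.5 cylinder at (2, 13.5) misses the remaining region (no effect) — boundary = 31.20 mm. Overall, the cross-section is a single solid region. Total boundary length (outer) = 31.20 mm.

31.20 mm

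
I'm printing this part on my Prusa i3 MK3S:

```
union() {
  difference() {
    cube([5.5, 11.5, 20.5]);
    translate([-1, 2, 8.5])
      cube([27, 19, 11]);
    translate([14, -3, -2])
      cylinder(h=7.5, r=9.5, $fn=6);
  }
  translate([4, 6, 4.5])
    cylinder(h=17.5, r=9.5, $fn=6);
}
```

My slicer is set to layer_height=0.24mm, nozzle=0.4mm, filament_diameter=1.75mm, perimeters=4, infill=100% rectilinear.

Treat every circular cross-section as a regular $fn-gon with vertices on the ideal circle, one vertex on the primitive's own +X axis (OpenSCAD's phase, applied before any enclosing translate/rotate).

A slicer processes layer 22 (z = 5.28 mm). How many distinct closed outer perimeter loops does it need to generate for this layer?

At z = 5.28 mm: the cube is present — its section is the full 5.5×11.5 rectangle; the cube at (-1, 2) is absent (z outside [8.5, 19.5]); the cylinder at (14, -3): section is a regular 6-gon, circumradius r=9.5; Taking the first minus the rest: starting from the 5.5×11.5 cube, the r=9.5 cylinder at (14, -3) misses the remaining region (no effect) — 1 connected region; the cylinder at (4, 6): section is a regular 6-gon, circumradius r=9.5; Merging all regions: that combined region lies entirely inside the r=9.5 cylinder at (4, 6), so the union is just the r=9.5 cylinder at (4, 6) — 1 connected region. The result has 1 disconnected region.

1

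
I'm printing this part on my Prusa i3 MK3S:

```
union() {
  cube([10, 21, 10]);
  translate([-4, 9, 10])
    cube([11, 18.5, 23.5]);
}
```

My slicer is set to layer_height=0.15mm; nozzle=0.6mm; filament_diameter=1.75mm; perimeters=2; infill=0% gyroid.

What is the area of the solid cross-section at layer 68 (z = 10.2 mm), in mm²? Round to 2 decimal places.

At z = 10.2 mm: the cube is absent (z outside [0, 10]); the cube at (-4, 9) is present — its section is the full 11×18.5 rectangle (area 203.50 mm²); Merging all regions: only the 11×18.5 cube at (-4, 9) is present, so the union is just that shape — area = 203.50 mm². Overall, the cross-section is a single solid region. Net area = 203.50 mm².

203.50 mm²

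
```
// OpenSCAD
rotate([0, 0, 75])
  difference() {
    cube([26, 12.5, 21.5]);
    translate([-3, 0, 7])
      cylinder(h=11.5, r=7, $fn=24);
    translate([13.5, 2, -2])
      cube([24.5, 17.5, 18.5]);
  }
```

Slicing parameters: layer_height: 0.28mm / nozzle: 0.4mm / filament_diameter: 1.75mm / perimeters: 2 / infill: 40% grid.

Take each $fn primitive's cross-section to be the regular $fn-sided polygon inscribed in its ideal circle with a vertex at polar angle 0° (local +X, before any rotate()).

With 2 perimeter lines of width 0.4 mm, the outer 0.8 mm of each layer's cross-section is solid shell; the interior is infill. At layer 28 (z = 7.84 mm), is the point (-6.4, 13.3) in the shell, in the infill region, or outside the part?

At z = 7.84 mm: the cube (footprint 26×12.5) is included at this height; the cylinder at (-3, 0): section is a regular 24-gon, circumradius r=7; the cube at (13.5, 2) (footprint 24.5×17.5) is included at this height; After the difference (first − rest): starting from the 26×12.5 cube, the r=7 cylinder at (-3, 0) partially overlaps it — only the 17.84 mm² overlap (of its 152.19 mm²) is removed, clipping the outline; the 24.5×17.5 cube at (13.5, 2) partially overlaps it — only the 131.25 mm² overlap (of its 428.75 mm²) is removed, clipping the outline — 1 connected region; (whole slice rotated 75° about Z — lengths, areas and connectivity unchanged). Overall, the cross-section is a single solid region. Undo the 75° rotation: the query point maps to (11.190, 9.624) in the un-rotated model frame. The nearest boundary edge runs (13.50, 12.50)→(13.50, 2.00); distance from the point to it = 2.31 mm. The point is inside the cross-section and 2.31 mm from the nearest boundary — more than the 0.8 mm shell width (2 × 0.4), so it's in the infill interior.

infill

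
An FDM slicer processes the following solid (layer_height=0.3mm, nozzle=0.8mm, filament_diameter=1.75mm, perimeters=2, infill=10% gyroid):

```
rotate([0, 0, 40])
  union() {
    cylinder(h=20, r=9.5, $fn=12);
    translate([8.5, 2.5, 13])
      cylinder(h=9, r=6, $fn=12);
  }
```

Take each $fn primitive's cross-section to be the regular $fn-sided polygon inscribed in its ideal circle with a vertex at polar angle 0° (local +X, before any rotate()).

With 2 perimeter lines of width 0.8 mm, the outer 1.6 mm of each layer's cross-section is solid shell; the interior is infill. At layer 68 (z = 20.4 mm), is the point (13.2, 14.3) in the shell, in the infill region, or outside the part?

outside

At z = 20.4 mm: the cylinder is absent (z outside [0, 20]); the r=6 cylinder at (8.5, 2.5) contributes a regular 12-gon of circumradius 6; Merging all regions: only the r=6 cylinder at (8.5, 2.5) is present, so the union is just that shape — 1 connected region; (whole slice rotated 40° about Z — lengths, areas and connectivity unchanged). Overall, the cross-section is a single solid region. Undo the 40° rotation: the query point maps to (19.304, 2.470) in the un-rotated model frame. The nearest boundary edge runs (14.50, 2.50)→(13.70, 5.50); distance from the point to it = 4.80 mm. The point is not inside any of the regions above, so it lies outside the cross-section (4.80 mm from the nearest boundary).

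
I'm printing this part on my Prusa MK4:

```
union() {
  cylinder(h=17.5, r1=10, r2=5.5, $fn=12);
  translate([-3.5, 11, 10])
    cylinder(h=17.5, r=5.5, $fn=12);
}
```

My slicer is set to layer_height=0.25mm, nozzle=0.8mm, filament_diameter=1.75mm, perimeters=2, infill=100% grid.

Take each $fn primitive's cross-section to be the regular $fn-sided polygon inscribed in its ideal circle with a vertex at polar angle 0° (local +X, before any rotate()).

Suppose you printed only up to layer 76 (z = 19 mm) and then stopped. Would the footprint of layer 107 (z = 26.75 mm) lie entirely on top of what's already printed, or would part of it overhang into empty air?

Compare the two slices. At z = 19: the cone is not intersected at this z (z outside [0, 17.5]); the r=5.5 cylinder at (-3.5, 11) gives a regular 12-gon of circumradius 5.5 (constant along its height) (area = (12/2)·5.500²·sin(360°/12) = 90.75 mm²); Taking the union: only the r=5.5 cylinder at (-3.5, 11) is present, so the union is just that shape — area = 90.75 mm². At z = 26.75: the cone does not reach this height (z outside [0, 17.5]); the r=5.5 cylinder at (-3.5, 11) gives a regular 12-gon of circumradius 5.5 (constant along its height) (area = (12/2)·5.500²·sin(360°/12) = 90.75 mm²); Merging all regions: only the r=5.5 cylinder at (-3.5, 11) is present, so the union is just that shape — area = 90.75 mm². Checking containment: the cross-section at z = 26.75 is a subset of the cross-section at z = 19.

entirely on top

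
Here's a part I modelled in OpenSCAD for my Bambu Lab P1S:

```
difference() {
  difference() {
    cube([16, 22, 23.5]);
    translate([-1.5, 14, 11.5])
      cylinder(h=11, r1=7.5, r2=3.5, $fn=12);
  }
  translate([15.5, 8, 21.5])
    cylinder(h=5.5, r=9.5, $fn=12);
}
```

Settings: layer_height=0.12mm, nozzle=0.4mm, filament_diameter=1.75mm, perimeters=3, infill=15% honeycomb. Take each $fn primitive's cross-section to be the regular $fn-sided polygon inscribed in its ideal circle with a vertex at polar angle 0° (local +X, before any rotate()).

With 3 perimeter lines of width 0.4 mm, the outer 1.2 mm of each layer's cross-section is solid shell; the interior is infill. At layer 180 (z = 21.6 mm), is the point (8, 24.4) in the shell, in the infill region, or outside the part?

At z = 21.6 mm: the cube (footprint 16×22) is included at this height; the cone at (-1.5, 14) (r1=7.5→r2=3.5) has section circumradius 3.827 here — a regular 12-gon; Taking the first minus the rest: starting from the 16×22 cube, the cone at (-1.5, 14) partially overlaps it — only the 11.09 mm² overlap (of its 43.94 mm²) is removed, clipping the outline — 1 connected region; the cylinder at (15.5, 8): section is a regular 12-gon, circumradius r=9.5; Taking the first minus the rest: starting from the result so far, the r=9.5 cylinder at (15.5, 8) partially overlaps it — only the 139.96 mm² overlap (of its 270.75 mm²) is removed, clipping the outline — 1 connected region. Overall, the cross-section is a single solid region. The nearest boundary edge runs (0.00, 22.00)→(16.00, 22.00); distance from the point to it = 2.40 mm. The point is not inside any of the regions above, so it lies outside the cross-section (2.40 mm from the nearest boundary).

outside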